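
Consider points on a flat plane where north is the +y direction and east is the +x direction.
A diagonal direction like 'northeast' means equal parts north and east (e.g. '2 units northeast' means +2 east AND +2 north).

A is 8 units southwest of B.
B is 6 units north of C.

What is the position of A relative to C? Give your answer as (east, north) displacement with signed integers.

Answer: A is at (east=-8, north=-2) relative to C.

Derivation:
Place C at the origin (east=0, north=0).
  B is 6 units north of C: delta (east=+0, north=+6); B at (east=0, north=6).
  A is 8 units southwest of B: delta (east=-8, north=-8); A at (east=-8, north=-2).
Therefore A relative to C: (east=-8, north=-2).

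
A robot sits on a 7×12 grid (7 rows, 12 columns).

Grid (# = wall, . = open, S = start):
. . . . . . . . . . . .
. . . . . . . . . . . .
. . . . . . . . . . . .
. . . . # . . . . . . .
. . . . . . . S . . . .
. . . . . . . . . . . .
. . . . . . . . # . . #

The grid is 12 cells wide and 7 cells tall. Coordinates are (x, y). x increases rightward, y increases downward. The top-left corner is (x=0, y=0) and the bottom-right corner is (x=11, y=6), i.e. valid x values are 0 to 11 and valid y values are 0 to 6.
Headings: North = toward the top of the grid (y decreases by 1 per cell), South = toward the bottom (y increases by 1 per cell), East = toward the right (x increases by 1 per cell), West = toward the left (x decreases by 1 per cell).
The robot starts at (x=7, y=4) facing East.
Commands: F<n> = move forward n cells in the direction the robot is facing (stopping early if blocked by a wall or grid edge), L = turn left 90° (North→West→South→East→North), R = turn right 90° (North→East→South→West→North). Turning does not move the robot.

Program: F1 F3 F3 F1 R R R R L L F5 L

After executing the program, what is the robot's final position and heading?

Answer: Final position: (x=6, y=4), facing South

Derivation:
Start: (x=7, y=4), facing East
  F1: move forward 1, now at (x=8, y=4)
  F3: move forward 3, now at (x=11, y=4)
  F3: move forward 0/3 (blocked), now at (x=11, y=4)
  F1: move forward 0/1 (blocked), now at (x=11, y=4)
  R: turn right, now facing South
  R: turn right, now facing West
  R: turn right, now facing North
  R: turn right, now facing East
  L: turn left, now facing North
  L: turn left, now facing West
  F5: move forward 5, now at (x=6, y=4)
  L: turn left, now facing South
Final: (x=6, y=4), facing South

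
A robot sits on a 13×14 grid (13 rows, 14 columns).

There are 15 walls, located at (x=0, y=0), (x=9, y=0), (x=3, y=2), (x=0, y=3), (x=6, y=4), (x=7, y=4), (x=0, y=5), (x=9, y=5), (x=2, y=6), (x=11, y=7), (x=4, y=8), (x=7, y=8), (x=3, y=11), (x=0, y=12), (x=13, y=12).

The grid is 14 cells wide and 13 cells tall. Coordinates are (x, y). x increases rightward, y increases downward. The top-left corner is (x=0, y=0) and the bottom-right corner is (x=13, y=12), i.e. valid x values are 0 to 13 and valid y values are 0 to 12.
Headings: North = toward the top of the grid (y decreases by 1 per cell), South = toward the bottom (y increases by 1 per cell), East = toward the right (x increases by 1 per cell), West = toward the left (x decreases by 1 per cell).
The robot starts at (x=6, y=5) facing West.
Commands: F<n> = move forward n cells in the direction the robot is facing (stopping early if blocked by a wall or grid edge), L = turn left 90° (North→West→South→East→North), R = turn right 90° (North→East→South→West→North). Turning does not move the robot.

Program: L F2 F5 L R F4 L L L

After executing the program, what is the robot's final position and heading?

Start: (x=6, y=5), facing West
  L: turn left, now facing South
  F2: move forward 2, now at (x=6, y=7)
  F5: move forward 5, now at (x=6, y=12)
  L: turn left, now facing East
  R: turn right, now facing South
  F4: move forward 0/4 (blocked), now at (x=6, y=12)
  L: turn left, now facing East
  L: turn left, now facing North
  L: turn left, now facing West
Final: (x=6, y=12), facing West

Answer: Final position: (x=6, y=12), facing West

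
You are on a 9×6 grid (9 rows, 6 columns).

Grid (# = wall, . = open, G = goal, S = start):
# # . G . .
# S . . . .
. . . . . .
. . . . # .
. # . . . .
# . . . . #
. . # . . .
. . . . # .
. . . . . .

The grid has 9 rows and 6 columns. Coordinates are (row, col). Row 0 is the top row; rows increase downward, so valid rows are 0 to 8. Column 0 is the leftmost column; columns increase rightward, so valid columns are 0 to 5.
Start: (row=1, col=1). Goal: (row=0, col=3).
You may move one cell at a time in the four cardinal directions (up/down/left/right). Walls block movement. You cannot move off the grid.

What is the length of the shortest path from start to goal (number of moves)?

BFS from (row=1, col=1) until reaching (row=0, col=3):
  Distance 0: (row=1, col=1)
  Distance 1: (row=1, col=2), (row=2, col=1)
  Distance 2: (row=0, col=2), (row=1, col=3), (row=2, col=0), (row=2, col=2), (row=3, col=1)
  Distance 3: (row=0, col=3), (row=1, col=4), (row=2, col=3), (row=3, col=0), (row=3, col=2)  <- goal reached here
One shortest path (3 moves): (row=1, col=1) -> (row=1, col=2) -> (row=1, col=3) -> (row=0, col=3)

Answer: Shortest path length: 3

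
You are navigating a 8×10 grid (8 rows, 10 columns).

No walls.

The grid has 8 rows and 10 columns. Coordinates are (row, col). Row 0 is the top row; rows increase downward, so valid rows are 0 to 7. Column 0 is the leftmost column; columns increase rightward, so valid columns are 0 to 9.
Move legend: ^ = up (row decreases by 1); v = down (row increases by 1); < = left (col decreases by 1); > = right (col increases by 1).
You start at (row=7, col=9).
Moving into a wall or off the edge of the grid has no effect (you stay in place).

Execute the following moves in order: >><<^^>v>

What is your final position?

Answer: Final position: (row=6, col=9)

Derivation:
Start: (row=7, col=9)
  > (right): blocked, stay at (row=7, col=9)
  > (right): blocked, stay at (row=7, col=9)
  < (left): (row=7, col=9) -> (row=7, col=8)
  < (left): (row=7, col=8) -> (row=7, col=7)
  ^ (up): (row=7, col=7) -> (row=6, col=7)
  ^ (up): (row=6, col=7) -> (row=5, col=7)
  > (right): (row=5, col=7) -> (row=5, col=8)
  v (down): (row=5, col=8) -> (row=6, col=8)
  > (right): (row=6, col=8) -> (row=6, col=9)
Final: (row=6, col=9)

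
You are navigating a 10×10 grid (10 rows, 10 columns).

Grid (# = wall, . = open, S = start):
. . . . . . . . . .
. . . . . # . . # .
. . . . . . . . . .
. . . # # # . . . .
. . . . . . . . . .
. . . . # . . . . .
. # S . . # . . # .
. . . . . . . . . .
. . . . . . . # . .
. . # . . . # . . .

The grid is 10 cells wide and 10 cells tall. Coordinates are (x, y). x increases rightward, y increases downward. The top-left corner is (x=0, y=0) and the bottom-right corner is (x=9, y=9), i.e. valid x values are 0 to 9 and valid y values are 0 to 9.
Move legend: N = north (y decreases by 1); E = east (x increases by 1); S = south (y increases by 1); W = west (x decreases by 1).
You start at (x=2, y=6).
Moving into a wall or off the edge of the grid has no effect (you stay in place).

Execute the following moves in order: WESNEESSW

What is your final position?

Start: (x=2, y=6)
  W (west): blocked, stay at (x=2, y=6)
  E (east): (x=2, y=6) -> (x=3, y=6)
  S (south): (x=3, y=6) -> (x=3, y=7)
  N (north): (x=3, y=7) -> (x=3, y=6)
  E (east): (x=3, y=6) -> (x=4, y=6)
  E (east): blocked, stay at (x=4, y=6)
  S (south): (x=4, y=6) -> (x=4, y=7)
  S (south): (x=4, y=7) -> (x=4, y=8)
  W (west): (x=4, y=8) -> (x=3, y=8)
Final: (x=3, y=8)

Answer: Final position: (x=3, y=8)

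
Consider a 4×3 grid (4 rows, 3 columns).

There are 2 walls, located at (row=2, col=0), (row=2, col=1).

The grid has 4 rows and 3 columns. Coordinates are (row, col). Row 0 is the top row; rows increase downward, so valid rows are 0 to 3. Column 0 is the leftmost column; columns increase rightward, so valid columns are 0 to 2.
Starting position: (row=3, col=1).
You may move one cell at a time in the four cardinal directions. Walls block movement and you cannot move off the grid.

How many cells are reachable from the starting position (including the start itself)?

Answer: Reachable cells: 10

Derivation:
BFS flood-fill from (row=3, col=1):
  Distance 0: (row=3, col=1)
  Distance 1: (row=3, col=0), (row=3, col=2)
  Distance 2: (row=2, col=2)
  Distance 3: (row=1, col=2)
  Distance 4: (row=0, col=2), (row=1, col=1)
  Distance 5: (row=0, col=1), (row=1, col=0)
  Distance 6: (row=0, col=0)
Total reachable: 10 (grid has 10 open cells total)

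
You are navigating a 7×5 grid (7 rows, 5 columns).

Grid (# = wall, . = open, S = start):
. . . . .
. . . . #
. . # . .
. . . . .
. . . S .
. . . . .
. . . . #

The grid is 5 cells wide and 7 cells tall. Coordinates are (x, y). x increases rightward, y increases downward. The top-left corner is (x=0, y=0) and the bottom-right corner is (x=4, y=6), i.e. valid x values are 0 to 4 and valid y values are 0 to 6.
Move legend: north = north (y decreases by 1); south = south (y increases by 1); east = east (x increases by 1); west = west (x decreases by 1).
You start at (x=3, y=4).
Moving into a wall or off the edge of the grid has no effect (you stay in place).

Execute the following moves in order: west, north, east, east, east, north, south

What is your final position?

Start: (x=3, y=4)
  west (west): (x=3, y=4) -> (x=2, y=4)
  north (north): (x=2, y=4) -> (x=2, y=3)
  east (east): (x=2, y=3) -> (x=3, y=3)
  east (east): (x=3, y=3) -> (x=4, y=3)
  east (east): blocked, stay at (x=4, y=3)
  north (north): (x=4, y=3) -> (x=4, y=2)
  south (south): (x=4, y=2) -> (x=4, y=3)
Final: (x=4, y=3)

Answer: Final position: (x=4, y=3)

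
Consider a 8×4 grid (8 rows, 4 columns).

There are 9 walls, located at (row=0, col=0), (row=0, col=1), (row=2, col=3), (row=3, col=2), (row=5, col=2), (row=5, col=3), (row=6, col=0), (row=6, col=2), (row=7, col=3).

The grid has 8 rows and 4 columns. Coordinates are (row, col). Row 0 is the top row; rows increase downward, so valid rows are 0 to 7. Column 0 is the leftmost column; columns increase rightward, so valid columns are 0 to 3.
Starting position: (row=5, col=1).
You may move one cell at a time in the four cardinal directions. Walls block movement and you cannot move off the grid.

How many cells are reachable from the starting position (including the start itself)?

Answer: Reachable cells: 22

Derivation:
BFS flood-fill from (row=5, col=1):
  Distance 0: (row=5, col=1)
  Distance 1: (row=4, col=1), (row=5, col=0), (row=6, col=1)
  Distance 2: (row=3, col=1), (row=4, col=0), (row=4, col=2), (row=7, col=1)
  Distance 3: (row=2, col=1), (row=3, col=0), (row=4, col=3), (row=7, col=0), (row=7, col=2)
  Distance 4: (row=1, col=1), (row=2, col=0), (row=2, col=2), (row=3, col=3)
  Distance 5: (row=1, col=0), (row=1, col=2)
  Distance 6: (row=0, col=2), (row=1, col=3)
  Distance 7: (row=0, col=3)
Total reachable: 22 (grid has 23 open cells total)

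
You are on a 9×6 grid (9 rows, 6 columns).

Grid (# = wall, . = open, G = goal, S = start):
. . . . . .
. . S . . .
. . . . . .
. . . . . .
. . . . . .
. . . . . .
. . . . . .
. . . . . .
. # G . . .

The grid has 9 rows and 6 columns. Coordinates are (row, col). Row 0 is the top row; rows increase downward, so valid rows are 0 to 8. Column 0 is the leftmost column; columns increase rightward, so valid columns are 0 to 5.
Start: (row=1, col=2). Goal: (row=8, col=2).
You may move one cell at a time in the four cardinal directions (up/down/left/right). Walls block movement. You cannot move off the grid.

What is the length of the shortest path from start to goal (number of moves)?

Answer: Shortest path length: 7

Derivation:
BFS from (row=1, col=2) until reaching (row=8, col=2):
  Distance 0: (row=1, col=2)
  Distance 1: (row=0, col=2), (row=1, col=1), (row=1, col=3), (row=2, col=2)
  Distance 2: (row=0, col=1), (row=0, col=3), (row=1, col=0), (row=1, col=4), (row=2, col=1), (row=2, col=3), (row=3, col=2)
  Distance 3: (row=0, col=0), (row=0, col=4), (row=1, col=5), (row=2, col=0), (row=2, col=4), (row=3, col=1), (row=3, col=3), (row=4, col=2)
  Distance 4: (row=0, col=5), (row=2, col=5), (row=3, col=0), (row=3, col=4), (row=4, col=1), (row=4, col=3), (row=5, col=2)
  Distance 5: (row=3, col=5), (row=4, col=0), (row=4, col=4), (row=5, col=1), (row=5, col=3), (row=6, col=2)
  Distance 6: (row=4, col=5), (row=5, col=0), (row=5, col=4), (row=6, col=1), (row=6, col=3), (row=7, col=2)
  Distance 7: (row=5, col=5), (row=6, col=0), (row=6, col=4), (row=7, col=1), (row=7, col=3), (row=8, col=2)  <- goal reached here
One shortest path (7 moves): (row=1, col=2) -> (row=2, col=2) -> (row=3, col=2) -> (row=4, col=2) -> (row=5, col=2) -> (row=6, col=2) -> (row=7, col=2) -> (row=8, col=2)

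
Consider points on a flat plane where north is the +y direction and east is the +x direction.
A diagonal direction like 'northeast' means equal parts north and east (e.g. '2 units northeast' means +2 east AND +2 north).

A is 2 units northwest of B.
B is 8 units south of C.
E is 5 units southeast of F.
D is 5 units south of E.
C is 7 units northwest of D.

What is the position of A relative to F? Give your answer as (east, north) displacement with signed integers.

Answer: A is at (east=-4, north=-9) relative to F.

Derivation:
Place F at the origin (east=0, north=0).
  E is 5 units southeast of F: delta (east=+5, north=-5); E at (east=5, north=-5).
  D is 5 units south of E: delta (east=+0, north=-5); D at (east=5, north=-10).
  C is 7 units northwest of D: delta (east=-7, north=+7); C at (east=-2, north=-3).
  B is 8 units south of C: delta (east=+0, north=-8); B at (east=-2, north=-11).
  A is 2 units northwest of B: delta (east=-2, north=+2); A at (east=-4, north=-9).
Therefore A relative to F: (east=-4, north=-9).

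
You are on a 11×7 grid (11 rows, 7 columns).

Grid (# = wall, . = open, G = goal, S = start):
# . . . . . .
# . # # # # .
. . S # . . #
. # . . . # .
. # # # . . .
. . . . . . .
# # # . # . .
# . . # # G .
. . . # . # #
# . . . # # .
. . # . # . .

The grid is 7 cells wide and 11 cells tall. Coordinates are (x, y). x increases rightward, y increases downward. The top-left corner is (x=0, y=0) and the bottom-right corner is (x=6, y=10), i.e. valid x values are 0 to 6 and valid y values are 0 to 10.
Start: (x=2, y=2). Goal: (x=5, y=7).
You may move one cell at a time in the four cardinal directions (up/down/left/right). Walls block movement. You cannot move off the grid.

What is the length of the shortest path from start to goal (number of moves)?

Answer: Shortest path length: 8

Derivation:
BFS from (x=2, y=2) until reaching (x=5, y=7):
  Distance 0: (x=2, y=2)
  Distance 1: (x=1, y=2), (x=2, y=3)
  Distance 2: (x=1, y=1), (x=0, y=2), (x=3, y=3)
  Distance 3: (x=1, y=0), (x=0, y=3), (x=4, y=3)
  Distance 4: (x=2, y=0), (x=4, y=2), (x=0, y=4), (x=4, y=4)
  Distance 5: (x=3, y=0), (x=5, y=2), (x=5, y=4), (x=0, y=5), (x=4, y=5)
  Distance 6: (x=4, y=0), (x=6, y=4), (x=1, y=5), (x=3, y=5), (x=5, y=5)
  Distance 7: (x=5, y=0), (x=6, y=3), (x=2, y=5), (x=6, y=5), (x=3, y=6), (x=5, y=6)
  Distance 8: (x=6, y=0), (x=6, y=6), (x=5, y=7)  <- goal reached here
One shortest path (8 moves): (x=2, y=2) -> (x=2, y=3) -> (x=3, y=3) -> (x=4, y=3) -> (x=4, y=4) -> (x=5, y=4) -> (x=5, y=5) -> (x=5, y=6) -> (x=5, y=7)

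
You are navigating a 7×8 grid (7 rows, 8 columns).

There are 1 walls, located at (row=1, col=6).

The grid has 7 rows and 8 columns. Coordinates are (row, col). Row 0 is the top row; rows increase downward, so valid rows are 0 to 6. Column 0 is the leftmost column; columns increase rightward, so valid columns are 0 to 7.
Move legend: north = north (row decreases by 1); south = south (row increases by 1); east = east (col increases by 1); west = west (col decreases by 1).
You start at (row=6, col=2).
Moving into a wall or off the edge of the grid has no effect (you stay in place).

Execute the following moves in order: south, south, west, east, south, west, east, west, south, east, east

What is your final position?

Answer: Final position: (row=6, col=3)

Derivation:
Start: (row=6, col=2)
  south (south): blocked, stay at (row=6, col=2)
  south (south): blocked, stay at (row=6, col=2)
  west (west): (row=6, col=2) -> (row=6, col=1)
  east (east): (row=6, col=1) -> (row=6, col=2)
  south (south): blocked, stay at (row=6, col=2)
  west (west): (row=6, col=2) -> (row=6, col=1)
  east (east): (row=6, col=1) -> (row=6, col=2)
  west (west): (row=6, col=2) -> (row=6, col=1)
  south (south): blocked, stay at (row=6, col=1)
  east (east): (row=6, col=1) -> (row=6, col=2)
  east (east): (row=6, col=2) -> (row=6, col=3)
Final: (row=6, col=3)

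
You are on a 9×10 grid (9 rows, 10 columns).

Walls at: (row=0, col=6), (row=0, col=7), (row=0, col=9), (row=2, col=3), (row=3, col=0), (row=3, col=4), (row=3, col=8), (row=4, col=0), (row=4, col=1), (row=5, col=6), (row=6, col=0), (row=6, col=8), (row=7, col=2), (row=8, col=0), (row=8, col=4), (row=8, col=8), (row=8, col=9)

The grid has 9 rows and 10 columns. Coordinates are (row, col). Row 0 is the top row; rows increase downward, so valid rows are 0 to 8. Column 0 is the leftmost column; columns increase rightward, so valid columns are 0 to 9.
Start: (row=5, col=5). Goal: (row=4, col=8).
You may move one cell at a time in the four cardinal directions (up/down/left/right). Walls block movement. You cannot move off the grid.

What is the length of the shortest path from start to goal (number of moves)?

BFS from (row=5, col=5) until reaching (row=4, col=8):
  Distance 0: (row=5, col=5)
  Distance 1: (row=4, col=5), (row=5, col=4), (row=6, col=5)
  Distance 2: (row=3, col=5), (row=4, col=4), (row=4, col=6), (row=5, col=3), (row=6, col=4), (row=6, col=6), (row=7, col=5)
  Distance 3: (row=2, col=5), (row=3, col=6), (row=4, col=3), (row=4, col=7), (row=5, col=2), (row=6, col=3), (row=6, col=7), (row=7, col=4), (row=7, col=6), (row=8, col=5)
  Distance 4: (row=1, col=5), (row=2, col=4), (row=2, col=6), (row=3, col=3), (row=3, col=7), (row=4, col=2), (row=4, col=8), (row=5, col=1), (row=5, col=7), (row=6, col=2), (row=7, col=3), (row=7, col=7), (row=8, col=6)  <- goal reached here
One shortest path (4 moves): (row=5, col=5) -> (row=4, col=5) -> (row=4, col=6) -> (row=4, col=7) -> (row=4, col=8)

Answer: Shortest path length: 4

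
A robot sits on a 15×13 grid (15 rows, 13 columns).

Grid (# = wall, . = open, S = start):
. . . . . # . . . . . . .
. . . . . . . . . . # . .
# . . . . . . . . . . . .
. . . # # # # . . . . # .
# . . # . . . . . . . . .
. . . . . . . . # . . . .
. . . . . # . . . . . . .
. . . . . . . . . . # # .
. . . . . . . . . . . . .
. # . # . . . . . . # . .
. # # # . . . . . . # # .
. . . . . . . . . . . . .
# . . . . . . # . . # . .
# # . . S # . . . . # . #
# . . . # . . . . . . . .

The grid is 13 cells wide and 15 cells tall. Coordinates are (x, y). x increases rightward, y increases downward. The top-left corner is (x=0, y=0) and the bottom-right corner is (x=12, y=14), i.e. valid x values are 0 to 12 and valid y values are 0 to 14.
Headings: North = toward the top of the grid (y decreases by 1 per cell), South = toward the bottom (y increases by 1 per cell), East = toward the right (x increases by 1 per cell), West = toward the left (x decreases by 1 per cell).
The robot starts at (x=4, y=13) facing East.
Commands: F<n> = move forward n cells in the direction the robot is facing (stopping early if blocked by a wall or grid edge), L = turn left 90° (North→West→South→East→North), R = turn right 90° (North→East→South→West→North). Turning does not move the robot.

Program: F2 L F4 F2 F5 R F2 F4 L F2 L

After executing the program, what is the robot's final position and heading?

Start: (x=4, y=13), facing East
  F2: move forward 0/2 (blocked), now at (x=4, y=13)
  L: turn left, now facing North
  F4: move forward 4, now at (x=4, y=9)
  F2: move forward 2, now at (x=4, y=7)
  F5: move forward 3/5 (blocked), now at (x=4, y=4)
  R: turn right, now facing East
  F2: move forward 2, now at (x=6, y=4)
  F4: move forward 4, now at (x=10, y=4)
  L: turn left, now facing North
  F2: move forward 2, now at (x=10, y=2)
  L: turn left, now facing West
Final: (x=10, y=2), facing West

Answer: Final position: (x=10, y=2), facing West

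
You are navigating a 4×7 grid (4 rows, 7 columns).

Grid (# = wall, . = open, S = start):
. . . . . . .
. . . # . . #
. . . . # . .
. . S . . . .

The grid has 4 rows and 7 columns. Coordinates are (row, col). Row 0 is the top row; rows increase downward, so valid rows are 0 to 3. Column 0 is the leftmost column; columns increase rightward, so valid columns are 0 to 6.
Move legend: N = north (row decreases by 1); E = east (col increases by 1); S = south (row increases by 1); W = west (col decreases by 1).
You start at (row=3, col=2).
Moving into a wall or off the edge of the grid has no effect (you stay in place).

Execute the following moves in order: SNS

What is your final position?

Start: (row=3, col=2)
  S (south): blocked, stay at (row=3, col=2)
  N (north): (row=3, col=2) -> (row=2, col=2)
  S (south): (row=2, col=2) -> (row=3, col=2)
Final: (row=3, col=2)

Answer: Final position: (row=3, col=2)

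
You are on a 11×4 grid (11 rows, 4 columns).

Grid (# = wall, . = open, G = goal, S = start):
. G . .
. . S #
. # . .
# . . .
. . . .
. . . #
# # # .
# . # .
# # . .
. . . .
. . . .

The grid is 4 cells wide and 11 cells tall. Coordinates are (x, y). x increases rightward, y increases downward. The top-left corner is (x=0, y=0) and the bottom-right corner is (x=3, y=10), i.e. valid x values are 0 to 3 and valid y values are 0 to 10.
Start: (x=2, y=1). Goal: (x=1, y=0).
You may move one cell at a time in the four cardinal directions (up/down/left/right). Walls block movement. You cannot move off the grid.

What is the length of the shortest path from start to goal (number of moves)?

Answer: Shortest path length: 2

Derivation:
BFS from (x=2, y=1) until reaching (x=1, y=0):
  Distance 0: (x=2, y=1)
  Distance 1: (x=2, y=0), (x=1, y=1), (x=2, y=2)
  Distance 2: (x=1, y=0), (x=3, y=0), (x=0, y=1), (x=3, y=2), (x=2, y=3)  <- goal reached here
One shortest path (2 moves): (x=2, y=1) -> (x=1, y=1) -> (x=1, y=0)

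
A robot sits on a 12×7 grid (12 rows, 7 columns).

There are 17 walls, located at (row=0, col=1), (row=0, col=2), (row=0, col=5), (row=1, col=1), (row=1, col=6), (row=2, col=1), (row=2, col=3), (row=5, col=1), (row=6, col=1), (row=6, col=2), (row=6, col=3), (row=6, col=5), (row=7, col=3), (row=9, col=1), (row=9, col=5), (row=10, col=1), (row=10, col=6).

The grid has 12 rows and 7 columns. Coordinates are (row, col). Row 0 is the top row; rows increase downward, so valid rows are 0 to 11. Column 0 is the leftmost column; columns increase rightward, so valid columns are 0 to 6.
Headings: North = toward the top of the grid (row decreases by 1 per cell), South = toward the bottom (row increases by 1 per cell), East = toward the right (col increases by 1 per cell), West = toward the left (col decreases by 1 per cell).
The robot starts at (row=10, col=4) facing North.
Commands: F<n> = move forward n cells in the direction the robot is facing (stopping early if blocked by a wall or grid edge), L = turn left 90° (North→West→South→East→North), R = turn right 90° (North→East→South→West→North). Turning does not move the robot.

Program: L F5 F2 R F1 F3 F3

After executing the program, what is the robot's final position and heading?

Answer: Final position: (row=7, col=2), facing North

Derivation:
Start: (row=10, col=4), facing North
  L: turn left, now facing West
  F5: move forward 2/5 (blocked), now at (row=10, col=2)
  F2: move forward 0/2 (blocked), now at (row=10, col=2)
  R: turn right, now facing North
  F1: move forward 1, now at (row=9, col=2)
  F3: move forward 2/3 (blocked), now at (row=7, col=2)
  F3: move forward 0/3 (blocked), now at (row=7, col=2)
Final: (row=7, col=2), facing North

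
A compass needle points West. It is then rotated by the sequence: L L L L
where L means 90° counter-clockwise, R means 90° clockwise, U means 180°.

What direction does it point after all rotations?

Answer: Final heading: West

Derivation:
Start: West
  L (left (90° counter-clockwise)) -> South
  L (left (90° counter-clockwise)) -> East
  L (left (90° counter-clockwise)) -> North
  L (left (90° counter-clockwise)) -> West
Final: West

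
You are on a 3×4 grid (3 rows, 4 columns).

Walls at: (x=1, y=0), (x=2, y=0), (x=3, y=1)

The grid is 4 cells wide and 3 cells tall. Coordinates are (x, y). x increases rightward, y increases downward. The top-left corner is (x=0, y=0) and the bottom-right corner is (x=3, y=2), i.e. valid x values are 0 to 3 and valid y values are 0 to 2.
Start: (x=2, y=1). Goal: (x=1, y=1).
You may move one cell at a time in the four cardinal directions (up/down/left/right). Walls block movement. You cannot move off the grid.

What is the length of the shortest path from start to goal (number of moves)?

Answer: Shortest path length: 1

Derivation:
BFS from (x=2, y=1) until reaching (x=1, y=1):
  Distance 0: (x=2, y=1)
  Distance 1: (x=1, y=1), (x=2, y=2)  <- goal reached here
One shortest path (1 moves): (x=2, y=1) -> (x=1, y=1)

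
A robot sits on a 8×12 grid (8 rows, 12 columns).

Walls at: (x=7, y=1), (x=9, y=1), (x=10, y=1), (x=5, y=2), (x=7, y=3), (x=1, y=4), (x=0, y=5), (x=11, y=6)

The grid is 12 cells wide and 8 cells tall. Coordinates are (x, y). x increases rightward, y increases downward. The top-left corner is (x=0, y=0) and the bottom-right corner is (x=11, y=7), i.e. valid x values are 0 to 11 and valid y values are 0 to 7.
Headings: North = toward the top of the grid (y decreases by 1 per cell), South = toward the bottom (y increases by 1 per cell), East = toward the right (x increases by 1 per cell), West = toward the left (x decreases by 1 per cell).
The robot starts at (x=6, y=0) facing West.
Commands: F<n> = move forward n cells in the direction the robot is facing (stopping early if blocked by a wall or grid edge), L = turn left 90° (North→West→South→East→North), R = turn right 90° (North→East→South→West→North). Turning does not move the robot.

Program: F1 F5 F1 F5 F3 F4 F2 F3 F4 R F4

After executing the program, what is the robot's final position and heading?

Start: (x=6, y=0), facing West
  F1: move forward 1, now at (x=5, y=0)
  F5: move forward 5, now at (x=0, y=0)
  F1: move forward 0/1 (blocked), now at (x=0, y=0)
  F5: move forward 0/5 (blocked), now at (x=0, y=0)
  F3: move forward 0/3 (blocked), now at (x=0, y=0)
  F4: move forward 0/4 (blocked), now at (x=0, y=0)
  F2: move forward 0/2 (blocked), now at (x=0, y=0)
  F3: move forward 0/3 (blocked), now at (x=0, y=0)
  F4: move forward 0/4 (blocked), now at (x=0, y=0)
  R: turn right, now facing North
  F4: move forward 0/4 (blocked), now at (x=0, y=0)
Final: (x=0, y=0), facing North

Answer: Final position: (x=0, y=0), facing North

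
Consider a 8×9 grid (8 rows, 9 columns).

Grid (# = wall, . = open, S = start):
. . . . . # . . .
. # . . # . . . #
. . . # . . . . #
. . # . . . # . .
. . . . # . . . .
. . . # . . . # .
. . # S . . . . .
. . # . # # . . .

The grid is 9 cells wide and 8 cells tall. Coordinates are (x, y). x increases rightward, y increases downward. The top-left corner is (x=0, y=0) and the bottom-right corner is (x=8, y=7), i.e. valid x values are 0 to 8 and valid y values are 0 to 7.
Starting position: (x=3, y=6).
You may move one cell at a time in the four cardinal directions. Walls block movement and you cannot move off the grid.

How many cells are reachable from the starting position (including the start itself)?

Answer: Reachable cells: 57

Derivation:
BFS flood-fill from (x=3, y=6):
  Distance 0: (x=3, y=6)
  Distance 1: (x=4, y=6), (x=3, y=7)
  Distance 2: (x=4, y=5), (x=5, y=6)
  Distance 3: (x=5, y=5), (x=6, y=6)
  Distance 4: (x=5, y=4), (x=6, y=5), (x=7, y=6), (x=6, y=7)
  Distance 5: (x=5, y=3), (x=6, y=4), (x=8, y=6), (x=7, y=7)
  Distance 6: (x=5, y=2), (x=4, y=3), (x=7, y=4), (x=8, y=5), (x=8, y=7)
  Distance 7: (x=5, y=1), (x=4, y=2), (x=6, y=2), (x=3, y=3), (x=7, y=3), (x=8, y=4)
  Distance 8: (x=6, y=1), (x=7, y=2), (x=8, y=3), (x=3, y=4)
  Distance 9: (x=6, y=0), (x=7, y=1), (x=2, y=4)
  Distance 10: (x=7, y=0), (x=1, y=4), (x=2, y=5)
  Distance 11: (x=8, y=0), (x=1, y=3), (x=0, y=4), (x=1, y=5)
  Distance 12: (x=1, y=2), (x=0, y=3), (x=0, y=5), (x=1, y=6)
  Distance 13: (x=0, y=2), (x=2, y=2), (x=0, y=6), (x=1, y=7)
  Distance 14: (x=0, y=1), (x=2, y=1), (x=0, y=7)
  Distance 15: (x=0, y=0), (x=2, y=0), (x=3, y=1)
  Distance 16: (x=1, y=0), (x=3, y=0)
  Distance 17: (x=4, y=0)
Total reachable: 57 (grid has 57 open cells total)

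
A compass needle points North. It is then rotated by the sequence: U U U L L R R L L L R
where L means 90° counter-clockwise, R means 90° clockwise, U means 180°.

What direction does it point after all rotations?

Start: North
  U (U-turn (180°)) -> South
  U (U-turn (180°)) -> North
  U (U-turn (180°)) -> South
  L (left (90° counter-clockwise)) -> East
  L (left (90° counter-clockwise)) -> North
  R (right (90° clockwise)) -> East
  R (right (90° clockwise)) -> South
  L (left (90° counter-clockwise)) -> East
  L (left (90° counter-clockwise)) -> North
  L (left (90° counter-clockwise)) -> West
  R (right (90° clockwise)) -> North
Final: North

Answer: Final heading: North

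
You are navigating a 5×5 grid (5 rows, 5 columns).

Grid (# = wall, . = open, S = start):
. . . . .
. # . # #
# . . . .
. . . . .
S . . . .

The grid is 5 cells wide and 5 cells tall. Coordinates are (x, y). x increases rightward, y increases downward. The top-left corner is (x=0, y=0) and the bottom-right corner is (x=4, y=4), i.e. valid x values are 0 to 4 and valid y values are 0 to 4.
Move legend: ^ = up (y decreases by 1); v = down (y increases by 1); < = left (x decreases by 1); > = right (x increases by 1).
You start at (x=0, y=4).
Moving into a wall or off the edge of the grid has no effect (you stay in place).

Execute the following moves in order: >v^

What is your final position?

Start: (x=0, y=4)
  > (right): (x=0, y=4) -> (x=1, y=4)
  v (down): blocked, stay at (x=1, y=4)
  ^ (up): (x=1, y=4) -> (x=1, y=3)
Final: (x=1, y=3)

Answer: Final position: (x=1, y=3)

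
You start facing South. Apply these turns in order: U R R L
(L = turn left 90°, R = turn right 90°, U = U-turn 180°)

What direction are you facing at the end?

Start: South
  U (U-turn (180°)) -> North
  R (right (90° clockwise)) -> East
  R (right (90° clockwise)) -> South
  L (left (90° counter-clockwise)) -> East
Final: East

Answer: Final heading: East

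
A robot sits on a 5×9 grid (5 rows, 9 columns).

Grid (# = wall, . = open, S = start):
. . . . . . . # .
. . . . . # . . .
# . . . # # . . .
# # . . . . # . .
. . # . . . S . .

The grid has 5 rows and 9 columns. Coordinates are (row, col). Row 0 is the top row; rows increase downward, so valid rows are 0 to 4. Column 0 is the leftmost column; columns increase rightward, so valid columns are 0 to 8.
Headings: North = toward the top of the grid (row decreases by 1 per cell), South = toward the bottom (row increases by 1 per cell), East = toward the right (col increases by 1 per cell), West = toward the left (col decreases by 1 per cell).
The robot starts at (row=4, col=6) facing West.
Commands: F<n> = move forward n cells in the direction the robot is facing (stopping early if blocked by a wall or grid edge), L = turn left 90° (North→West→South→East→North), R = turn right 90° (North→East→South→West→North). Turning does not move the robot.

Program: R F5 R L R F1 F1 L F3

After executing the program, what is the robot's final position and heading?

Answer: Final position: (row=1, col=8), facing North

Derivation:
Start: (row=4, col=6), facing West
  R: turn right, now facing North
  F5: move forward 0/5 (blocked), now at (row=4, col=6)
  R: turn right, now facing East
  L: turn left, now facing North
  R: turn right, now facing East
  F1: move forward 1, now at (row=4, col=7)
  F1: move forward 1, now at (row=4, col=8)
  L: turn left, now facing North
  F3: move forward 3, now at (row=1, col=8)
Final: (row=1, col=8), facing North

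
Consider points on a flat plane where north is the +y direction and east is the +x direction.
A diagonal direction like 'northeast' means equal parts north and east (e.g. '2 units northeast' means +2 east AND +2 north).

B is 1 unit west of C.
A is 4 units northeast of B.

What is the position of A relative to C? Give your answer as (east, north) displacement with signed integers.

Answer: A is at (east=3, north=4) relative to C.

Derivation:
Place C at the origin (east=0, north=0).
  B is 1 unit west of C: delta (east=-1, north=+0); B at (east=-1, north=0).
  A is 4 units northeast of B: delta (east=+4, north=+4); A at (east=3, north=4).
Therefore A relative to C: (east=3, north=4).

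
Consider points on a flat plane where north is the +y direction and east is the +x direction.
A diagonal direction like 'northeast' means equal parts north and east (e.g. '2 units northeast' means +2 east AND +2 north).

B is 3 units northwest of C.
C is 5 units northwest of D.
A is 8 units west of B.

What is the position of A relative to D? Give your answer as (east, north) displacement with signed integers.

Place D at the origin (east=0, north=0).
  C is 5 units northwest of D: delta (east=-5, north=+5); C at (east=-5, north=5).
  B is 3 units northwest of C: delta (east=-3, north=+3); B at (east=-8, north=8).
  A is 8 units west of B: delta (east=-8, north=+0); A at (east=-16, north=8).
Therefore A relative to D: (east=-16, north=8).

Answer: A is at (east=-16, north=8) relative to D.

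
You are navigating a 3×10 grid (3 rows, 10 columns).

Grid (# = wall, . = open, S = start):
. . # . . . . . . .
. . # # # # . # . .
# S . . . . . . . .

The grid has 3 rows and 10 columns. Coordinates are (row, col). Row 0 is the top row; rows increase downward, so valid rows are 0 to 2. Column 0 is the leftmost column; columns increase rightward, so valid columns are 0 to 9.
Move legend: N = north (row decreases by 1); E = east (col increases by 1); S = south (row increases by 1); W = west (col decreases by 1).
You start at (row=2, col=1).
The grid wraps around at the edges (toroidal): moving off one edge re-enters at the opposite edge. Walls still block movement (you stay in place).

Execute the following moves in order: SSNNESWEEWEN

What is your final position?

Answer: Final position: (row=2, col=3)

Derivation:
Start: (row=2, col=1)
  S (south): (row=2, col=1) -> (row=0, col=1)
  S (south): (row=0, col=1) -> (row=1, col=1)
  N (north): (row=1, col=1) -> (row=0, col=1)
  N (north): (row=0, col=1) -> (row=2, col=1)
  E (east): (row=2, col=1) -> (row=2, col=2)
  S (south): blocked, stay at (row=2, col=2)
  W (west): (row=2, col=2) -> (row=2, col=1)
  E (east): (row=2, col=1) -> (row=2, col=2)
  E (east): (row=2, col=2) -> (row=2, col=3)
  W (west): (row=2, col=3) -> (row=2, col=2)
  E (east): (row=2, col=2) -> (row=2, col=3)
  N (north): blocked, stay at (row=2, col=3)
Final: (row=2, col=3)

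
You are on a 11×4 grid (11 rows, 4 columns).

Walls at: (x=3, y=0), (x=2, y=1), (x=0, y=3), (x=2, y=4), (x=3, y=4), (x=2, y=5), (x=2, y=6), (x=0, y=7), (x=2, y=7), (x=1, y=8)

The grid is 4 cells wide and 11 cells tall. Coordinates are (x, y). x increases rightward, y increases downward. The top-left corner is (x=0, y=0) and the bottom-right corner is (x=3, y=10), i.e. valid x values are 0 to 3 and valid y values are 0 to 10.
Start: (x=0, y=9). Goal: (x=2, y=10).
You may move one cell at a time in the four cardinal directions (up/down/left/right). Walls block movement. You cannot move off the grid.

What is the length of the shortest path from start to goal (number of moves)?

Answer: Shortest path length: 3

Derivation:
BFS from (x=0, y=9) until reaching (x=2, y=10):
  Distance 0: (x=0, y=9)
  Distance 1: (x=0, y=8), (x=1, y=9), (x=0, y=10)
  Distance 2: (x=2, y=9), (x=1, y=10)
  Distance 3: (x=2, y=8), (x=3, y=9), (x=2, y=10)  <- goal reached here
One shortest path (3 moves): (x=0, y=9) -> (x=1, y=9) -> (x=2, y=9) -> (x=2, y=10)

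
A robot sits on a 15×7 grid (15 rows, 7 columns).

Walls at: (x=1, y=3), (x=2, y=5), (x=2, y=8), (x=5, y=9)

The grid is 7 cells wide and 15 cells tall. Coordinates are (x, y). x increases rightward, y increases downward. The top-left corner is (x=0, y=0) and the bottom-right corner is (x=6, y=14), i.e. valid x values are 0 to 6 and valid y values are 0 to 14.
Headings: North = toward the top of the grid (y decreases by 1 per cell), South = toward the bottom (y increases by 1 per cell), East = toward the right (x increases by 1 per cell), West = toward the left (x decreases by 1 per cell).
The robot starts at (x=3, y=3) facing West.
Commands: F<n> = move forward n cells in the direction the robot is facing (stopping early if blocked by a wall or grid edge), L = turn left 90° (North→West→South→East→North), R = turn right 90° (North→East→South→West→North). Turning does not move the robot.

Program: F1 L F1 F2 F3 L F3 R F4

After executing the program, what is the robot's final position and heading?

Answer: Final position: (x=5, y=8), facing South

Derivation:
Start: (x=3, y=3), facing West
  F1: move forward 1, now at (x=2, y=3)
  L: turn left, now facing South
  F1: move forward 1, now at (x=2, y=4)
  F2: move forward 0/2 (blocked), now at (x=2, y=4)
  F3: move forward 0/3 (blocked), now at (x=2, y=4)
  L: turn left, now facing East
  F3: move forward 3, now at (x=5, y=4)
  R: turn right, now facing South
  F4: move forward 4, now at (x=5, y=8)
Final: (x=5, y=8), facing South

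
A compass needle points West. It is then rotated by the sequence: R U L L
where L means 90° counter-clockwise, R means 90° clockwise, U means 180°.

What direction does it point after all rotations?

Start: West
  R (right (90° clockwise)) -> North
  U (U-turn (180°)) -> South
  L (left (90° counter-clockwise)) -> East
  L (left (90° counter-clockwise)) -> North
Final: North

Answer: Final heading: North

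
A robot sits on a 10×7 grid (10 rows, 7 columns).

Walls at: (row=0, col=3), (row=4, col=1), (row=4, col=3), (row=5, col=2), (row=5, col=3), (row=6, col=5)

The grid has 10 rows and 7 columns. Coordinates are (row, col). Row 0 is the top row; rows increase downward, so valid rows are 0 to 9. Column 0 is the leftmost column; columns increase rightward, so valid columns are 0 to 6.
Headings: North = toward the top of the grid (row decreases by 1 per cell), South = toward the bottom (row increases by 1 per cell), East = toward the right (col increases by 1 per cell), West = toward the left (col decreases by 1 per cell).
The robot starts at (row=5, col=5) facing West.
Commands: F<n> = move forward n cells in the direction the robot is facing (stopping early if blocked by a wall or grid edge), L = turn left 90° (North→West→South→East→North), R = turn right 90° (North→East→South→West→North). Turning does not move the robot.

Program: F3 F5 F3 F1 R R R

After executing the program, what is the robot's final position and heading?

Start: (row=5, col=5), facing West
  F3: move forward 1/3 (blocked), now at (row=5, col=4)
  F5: move forward 0/5 (blocked), now at (row=5, col=4)
  F3: move forward 0/3 (blocked), now at (row=5, col=4)
  F1: move forward 0/1 (blocked), now at (row=5, col=4)
  R: turn right, now facing North
  R: turn right, now facing East
  R: turn right, now facing South
Final: (row=5, col=4), facing South

Answer: Final position: (row=5, col=4), facing South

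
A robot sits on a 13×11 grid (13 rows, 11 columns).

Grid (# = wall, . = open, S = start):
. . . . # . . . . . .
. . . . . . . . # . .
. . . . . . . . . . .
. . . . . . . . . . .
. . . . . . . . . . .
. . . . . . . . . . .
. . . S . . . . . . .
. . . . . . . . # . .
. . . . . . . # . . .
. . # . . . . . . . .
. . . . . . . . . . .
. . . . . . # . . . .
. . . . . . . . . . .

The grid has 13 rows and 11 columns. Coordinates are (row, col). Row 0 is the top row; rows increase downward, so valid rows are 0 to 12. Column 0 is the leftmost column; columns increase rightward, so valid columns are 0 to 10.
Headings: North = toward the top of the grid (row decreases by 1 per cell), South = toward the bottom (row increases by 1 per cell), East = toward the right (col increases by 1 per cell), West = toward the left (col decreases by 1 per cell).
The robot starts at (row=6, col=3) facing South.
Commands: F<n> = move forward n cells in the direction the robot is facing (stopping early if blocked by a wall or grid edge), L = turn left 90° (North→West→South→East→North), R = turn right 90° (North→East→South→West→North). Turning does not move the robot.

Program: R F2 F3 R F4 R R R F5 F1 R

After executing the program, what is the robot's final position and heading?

Answer: Final position: (row=2, col=0), facing North

Derivation:
Start: (row=6, col=3), facing South
  R: turn right, now facing West
  F2: move forward 2, now at (row=6, col=1)
  F3: move forward 1/3 (blocked), now at (row=6, col=0)
  R: turn right, now facing North
  F4: move forward 4, now at (row=2, col=0)
  R: turn right, now facing East
  R: turn right, now facing South
  R: turn right, now facing West
  F5: move forward 0/5 (blocked), now at (row=2, col=0)
  F1: move forward 0/1 (blocked), now at (row=2, col=0)
  R: turn right, now facing North
Final: (row=2, col=0), facing North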